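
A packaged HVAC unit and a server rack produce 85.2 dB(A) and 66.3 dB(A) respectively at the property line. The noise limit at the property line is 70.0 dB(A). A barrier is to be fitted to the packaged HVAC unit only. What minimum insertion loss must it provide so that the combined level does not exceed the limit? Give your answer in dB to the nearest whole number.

18 dB

Fixed contribution from the other source: Σ 10^(L/10) = 10^(66.3/10) = 4.266e+06 (66.30 dB(A)).
To meet 70.0 dB(A) overall, the treated packaged HVAC unit may contribute at most 10^(70.0/10) − 4.266e+06 = 5.734e+06, i.e. 67.58 dB(A).
So the packaged HVAC unit must be reduced from 85.2 to 67.58 dB(A): IL = 17.62 dB.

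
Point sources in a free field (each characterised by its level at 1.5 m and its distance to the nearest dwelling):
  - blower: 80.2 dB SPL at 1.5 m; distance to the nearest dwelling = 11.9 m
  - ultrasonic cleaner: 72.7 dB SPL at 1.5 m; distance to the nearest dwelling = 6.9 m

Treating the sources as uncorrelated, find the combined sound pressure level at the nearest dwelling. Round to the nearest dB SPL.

Apply inverse-square spreading to bring every level to the receiver, then sum 10^(L/10).
blower: 80.2 − 20·log₁₀(11.9/1.5) = 80.2 − 17.99 = 62.21 dB SPL.
ultrasonic cleaner: 72.7 − 20·log₁₀(6.9/1.5) = 72.7 − 13.26 = 59.44 dB SPL.
Σ 10^(L/10) = 2.544e+06 → L_total = 10·log₁₀(2.544e+06) = 64.05 dB SPL.

64 dB SPL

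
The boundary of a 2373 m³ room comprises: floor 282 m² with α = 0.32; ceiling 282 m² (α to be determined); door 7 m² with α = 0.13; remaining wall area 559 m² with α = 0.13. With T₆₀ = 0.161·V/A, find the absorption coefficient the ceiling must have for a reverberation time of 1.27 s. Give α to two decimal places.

0.49

A = 0.161·V/T₆₀ = 0.161·2373/1.27 = 300.83 m² sabins.
Absorption from the other surfaces = 282·0.32 + 7·0.13 + 559·0.13 = 163.82 m², so the ceiling must supply 137.01 m² over 282 m².
α = 137.01/282 = 0.486.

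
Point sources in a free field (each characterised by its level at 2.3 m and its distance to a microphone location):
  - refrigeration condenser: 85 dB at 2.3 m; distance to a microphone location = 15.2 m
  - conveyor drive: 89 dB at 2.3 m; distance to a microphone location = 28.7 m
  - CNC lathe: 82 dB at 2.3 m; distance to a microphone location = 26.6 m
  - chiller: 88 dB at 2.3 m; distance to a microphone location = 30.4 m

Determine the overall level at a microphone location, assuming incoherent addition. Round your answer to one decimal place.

72.3 dB

First find each source's level at the receiver (point-source: −20·log₁₀(r/r_ref)), then combine on an intensity basis.
refrigeration condenser: 85 − 20·log₁₀(15.2/2.3) = 85 − 16.40 = 68.60 dB.
conveyor drive: 89 − 20·log₁₀(28.7/2.3) = 89 − 21.92 = 67.08 dB.
CNC lathe: 82 − 20·log₁₀(26.6/2.3) = 82 − 21.26 = 60.74 dB.
chiller: 88 − 20·log₁₀(30.4/2.3) = 88 − 22.42 = 65.58 dB.
Σ 10^(L/10) = 1.714e+07 → L_total = 10·log₁₀(1.714e+07) = 72.34 dB.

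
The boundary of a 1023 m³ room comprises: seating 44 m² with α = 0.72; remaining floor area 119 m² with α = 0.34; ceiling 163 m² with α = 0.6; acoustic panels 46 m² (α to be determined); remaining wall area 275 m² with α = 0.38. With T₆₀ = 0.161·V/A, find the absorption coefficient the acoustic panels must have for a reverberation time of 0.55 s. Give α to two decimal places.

A = 0.161·V/T₆₀ = 0.161·1023/0.55 = 299.46 m² sabins.
Absorption from the other surfaces = 44·0.72 + 119·0.34 + 163·0.6 + 275·0.38 = 274.44 m², so the acoustic panels must supply 25.02 m² over 46 m².
α = 25.02/46 = 0.544.

0.54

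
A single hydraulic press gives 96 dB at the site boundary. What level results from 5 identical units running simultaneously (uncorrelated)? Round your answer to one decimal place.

103.0 dB

With 5 equal, uncorrelated contributions the intensity is 5× that of one unit, giving a rise of 10·log₁₀ 5.
L_total = 96 + 10·log₁₀(5) = 96 + 6.990 = 102.99 dB.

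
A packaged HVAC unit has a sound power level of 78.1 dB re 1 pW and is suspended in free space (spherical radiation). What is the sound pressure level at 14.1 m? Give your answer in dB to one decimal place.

44.1 dB

L_p = L_w − 10·log₁₀(4π·r²) with r = 14.1 m.
4π·r² = 2498 m², 10·log₁₀ of that is 33.976 dB.
L_p = 78.1 − 33.976 = 44.12 dB.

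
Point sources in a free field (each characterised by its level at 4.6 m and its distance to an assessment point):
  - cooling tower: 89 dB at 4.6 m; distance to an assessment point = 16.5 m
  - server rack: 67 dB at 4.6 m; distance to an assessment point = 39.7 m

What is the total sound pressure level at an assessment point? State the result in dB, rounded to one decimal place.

Apply inverse-square spreading to bring every level to the receiver, then sum 10^(L/10).
cooling tower: 89 − 20·log₁₀(16.5/4.6) = 89 − 11.09 = 77.91 dB.
server rack: 67 − 20·log₁₀(39.7/4.6) = 67 − 18.72 = 48.28 dB.
Σ 10^(L/10) = 6.180e+07 → L_total = 10·log₁₀(6.180e+07) = 77.91 dB.

77.9 dB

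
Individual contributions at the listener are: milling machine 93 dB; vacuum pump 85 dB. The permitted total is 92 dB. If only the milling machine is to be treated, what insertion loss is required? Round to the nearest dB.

2 dB

Fixed contribution from the other source: Σ 10^(L/10) = 10^(85/10) = 3.162e+08 (85.00 dB).
The limit corresponds to 10^(92/10) = 1.585e+09; subtracting the fixed part leaves 1.269e+09 for the milling machine, i.e. 91.03 dB.
Required insertion loss = 93 − 91.03 = 1.97 dB.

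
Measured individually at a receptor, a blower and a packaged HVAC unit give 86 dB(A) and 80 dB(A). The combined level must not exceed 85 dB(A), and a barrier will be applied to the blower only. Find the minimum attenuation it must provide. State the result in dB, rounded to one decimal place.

2.7 dB

Everything except the blower sums to 10^(80/10) = 1.000e+08 in linear terms, 80.00 dB(A).
The limit corresponds to 10^(85/10) = 3.162e+08; subtracting the fixed part leaves 2.162e+08 for the blower, i.e. 83.35 dB(A).
Required insertion loss = 86 − 83.35 = 2.65 dB.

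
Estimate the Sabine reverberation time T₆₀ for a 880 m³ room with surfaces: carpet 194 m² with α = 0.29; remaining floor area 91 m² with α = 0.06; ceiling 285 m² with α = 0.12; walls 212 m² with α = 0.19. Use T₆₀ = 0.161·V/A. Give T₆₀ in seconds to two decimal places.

1.04 s

A = Σ Sᵢαᵢ = 194·0.29 + 91·0.06 + 285·0.12 + 212·0.19 = 136.20 m².
T₆₀ = 0.161 × 880 / 136.20 = 1.040 s.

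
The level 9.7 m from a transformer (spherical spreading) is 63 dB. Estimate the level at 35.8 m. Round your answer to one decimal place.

51.7 dB

For a point source, L₂ = L₁ − 20·log₁₀(r₂/r₁).
L₂ = 63 − 20·log₁₀(35.8/9.7) = 63 − 11.342 = 51.66 dB.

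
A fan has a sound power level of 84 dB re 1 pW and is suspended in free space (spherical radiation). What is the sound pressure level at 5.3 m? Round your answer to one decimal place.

Free-field spherical radiation: L_p = L_w − 10·log₁₀(4π·r²), r = 5.3 m.
4π·r² = 353 m², 10·log₁₀ of that is 25.478 dB.
L_p = 84 − 25.478 = 58.52 dB.

58.5 dB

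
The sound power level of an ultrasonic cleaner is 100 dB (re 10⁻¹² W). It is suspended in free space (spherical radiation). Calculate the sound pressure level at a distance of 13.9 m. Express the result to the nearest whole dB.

66 dB

The power spreads over a sphere of area 4π·r², so L_p = L_w − 10·log₁₀(4π·r²).
4π·r² = 2428 m², 10·log₁₀ of that is 33.852 dB.
L_p = 100 − 33.852 = 66.15 dB.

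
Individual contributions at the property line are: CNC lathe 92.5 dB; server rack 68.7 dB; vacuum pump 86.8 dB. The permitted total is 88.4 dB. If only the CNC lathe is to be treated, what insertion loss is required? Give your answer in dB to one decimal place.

Fixed contribution from the other sources: Σ 10^(L/10) = 10^(68.7/10) + 10^(86.8/10) = 4.860e+08 (86.87 dB).
To meet 88.4 dB overall, the treated CNC lathe may contribute at most 10^(88.4/10) − 4.860e+08 = 2.058e+08, i.e. 83.13 dB.
So the CNC lathe must be reduced from 92.5 to 83.13 dB: IL = 9.37 dB.

9.4 dB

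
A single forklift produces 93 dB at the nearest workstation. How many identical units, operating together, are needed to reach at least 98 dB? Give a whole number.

4

The shortfall is 98 − 93 = 5.0 dB, and N units add 10·log₁₀ N, so need 10·log₁₀ N ≥ 5.0.
N ≥ 10^(5.0/10) = 3.162, so N = 4.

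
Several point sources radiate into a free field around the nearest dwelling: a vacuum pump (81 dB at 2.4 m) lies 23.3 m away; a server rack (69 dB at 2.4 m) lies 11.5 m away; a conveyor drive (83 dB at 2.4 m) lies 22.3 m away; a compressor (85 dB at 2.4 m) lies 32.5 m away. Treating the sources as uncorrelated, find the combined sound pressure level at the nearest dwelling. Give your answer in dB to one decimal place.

Apply inverse-square spreading to bring every level to the receiver, then sum 10^(L/10).
vacuum pump: 81 − 20·log₁₀(23.3/2.4) = 81 − 19.74 = 61.26 dB.
server rack: 69 − 20·log₁₀(11.5/2.4) = 69 − 13.61 = 55.39 dB.
conveyor drive: 83 − 20·log₁₀(22.3/2.4) = 83 − 19.36 = 63.64 dB.
compressor: 85 − 20·log₁₀(32.5/2.4) = 85 − 22.63 = 62.37 dB.
Σ 10^(L/10) = 5.717e+06 → L_total = 10·log₁₀(5.717e+06) = 67.57 dB.

67.6 dB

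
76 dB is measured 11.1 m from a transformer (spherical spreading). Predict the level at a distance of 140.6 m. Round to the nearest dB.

Spherical spreading from a point source gives a 20·log₁₀(r₂/r₁) drop.
L₂ = 76 − 20·log₁₀(140.6/11.1) = 76 − 22.053 = 53.95 dB.

54 dB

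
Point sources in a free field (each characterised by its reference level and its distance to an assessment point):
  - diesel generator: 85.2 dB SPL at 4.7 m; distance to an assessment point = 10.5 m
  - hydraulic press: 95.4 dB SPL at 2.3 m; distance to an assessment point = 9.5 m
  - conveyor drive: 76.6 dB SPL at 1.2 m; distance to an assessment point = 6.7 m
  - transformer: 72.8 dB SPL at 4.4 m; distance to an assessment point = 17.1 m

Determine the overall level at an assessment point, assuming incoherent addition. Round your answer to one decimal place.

First find each source's level at the receiver (point-source: −20·log₁₀(r/r_ref)), then combine on an intensity basis.
diesel generator: 85.2 − 20·log₁₀(10.5/4.7) = 85.2 − 6.98 = 78.22 dB SPL.
hydraulic press: 95.4 − 20·log₁₀(9.5/2.3) = 95.4 − 12.32 = 83.08 dB SPL.
conveyor drive: 76.6 − 20·log₁₀(6.7/1.2) = 76.6 − 14.94 = 61.66 dB SPL.
transformer: 72.8 − 20·log₁₀(17.1/4.4) = 72.8 − 11.79 = 61.01 dB SPL.
Σ 10^(L/10) = 2.723e+08 → L_total = 10·log₁₀(2.723e+08) = 84.35 dB SPL.

84.4 dB SPL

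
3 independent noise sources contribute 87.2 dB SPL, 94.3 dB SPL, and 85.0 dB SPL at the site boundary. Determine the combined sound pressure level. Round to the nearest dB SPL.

Incoherent sources combine by intensity addition: L_total = 10·log₁₀(Σ 10^(L_i/10)).
Σ 10^(L/10) = 10^(87.2/10) + 10^(94.3/10) + 10^(85.0/10) = 3.533e+09.
L_total = 10·log₁₀(3.533e+09) = 95.48 dB SPL.

95 dB SPL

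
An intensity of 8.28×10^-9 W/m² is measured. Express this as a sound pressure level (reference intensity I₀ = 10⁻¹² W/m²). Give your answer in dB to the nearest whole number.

39 dB

I/I₀ = 8.28×10^-9/10⁻¹² = 8.28×10^3, and L = 10·log₁₀(I/I₀).
L = 10·(0.9180 + 3) = 39.18 dB.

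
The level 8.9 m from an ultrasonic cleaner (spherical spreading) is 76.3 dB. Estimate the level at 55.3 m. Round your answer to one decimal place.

60.4 dB

Point-source attenuation: ΔL = 20·log₁₀(r₂/r₁) = 20·log₁₀(55.3/8.9) = 15.867 dB.
L₂ = 76.3 − 20·log₁₀(55.3/8.9) = 76.3 − 15.867 = 60.43 dB.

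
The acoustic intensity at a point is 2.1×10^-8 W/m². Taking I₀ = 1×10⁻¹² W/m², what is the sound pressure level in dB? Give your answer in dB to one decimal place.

I/I₀ = 2.1×10^-8/10⁻¹² = 2.1×10^4, and L = 10·log₁₀(I/I₀).
L = 10·(0.3222 + 4) = 43.22 dB.

43.2 dB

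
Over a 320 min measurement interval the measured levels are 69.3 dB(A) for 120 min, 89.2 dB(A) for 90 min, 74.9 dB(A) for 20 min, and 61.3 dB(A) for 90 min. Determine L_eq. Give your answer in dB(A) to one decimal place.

83.8 dB(A)

Weight each interval's intensity by its duration and average over T = 320 min:
Σ tᵢ·10^(Lᵢ/10) = 120·10^(69.3/10) + 90·10^(89.2/10) + 20·10^(74.9/10) + 90·10^(61.3/10) = 7.662e+10.
L_eq = 10·log₁₀(7.662e+10/320) = 83.79 dB(A).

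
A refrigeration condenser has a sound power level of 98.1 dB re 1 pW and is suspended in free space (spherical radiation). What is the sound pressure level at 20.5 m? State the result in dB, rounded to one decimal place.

60.9 dB

L_p = L_w − 10·log₁₀(4π·r²) with r = 20.5 m.
4π·r² = 5281 m², 10·log₁₀ of that is 37.227 dB.
L_p = 98.1 − 37.227 = 60.87 dB.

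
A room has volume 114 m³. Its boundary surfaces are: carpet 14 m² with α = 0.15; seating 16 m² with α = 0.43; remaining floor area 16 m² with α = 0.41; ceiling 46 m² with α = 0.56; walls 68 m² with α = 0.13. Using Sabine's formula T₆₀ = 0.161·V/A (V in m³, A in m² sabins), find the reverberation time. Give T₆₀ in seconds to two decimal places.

0.37 s

Total absorption A = 14·0.15 + 16·0.43 + 16·0.41 + 46·0.56 + 68·0.13 = 50.14 m² sabins.
T₆₀ = 0.161·V/A = 0.161·114/50.14 = 0.366 s.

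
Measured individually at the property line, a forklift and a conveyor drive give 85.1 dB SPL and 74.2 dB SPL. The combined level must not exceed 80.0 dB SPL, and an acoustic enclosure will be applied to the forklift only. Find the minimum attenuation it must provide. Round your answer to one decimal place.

6.4 dB

Everything except the forklift sums to 10^(74.2/10) = 2.630e+07 in linear terms, 74.20 dB SPL.
To meet 80.0 dB SPL overall, the treated forklift may contribute at most 10^(80.0/10) − 2.630e+07 = 7.370e+07, i.e. 78.67 dB SPL.
So the forklift must be reduced from 85.1 to 78.67 dB SPL: IL = 6.43 dB.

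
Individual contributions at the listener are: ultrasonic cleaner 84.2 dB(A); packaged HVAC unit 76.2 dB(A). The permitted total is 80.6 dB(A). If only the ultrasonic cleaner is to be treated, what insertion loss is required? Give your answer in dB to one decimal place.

5.6 dB

Fixed contribution from the other source: Σ 10^(L/10) = 10^(76.2/10) = 4.169e+07 (76.20 dB(A)).
To meet 80.6 dB(A) overall, the treated ultrasonic cleaner may contribute at most 10^(80.6/10) − 4.169e+07 = 7.313e+07, i.e. 78.64 dB(A).
So the ultrasonic cleaner must be reduced from 84.2 to 78.64 dB(A): IL = 5.56 dB.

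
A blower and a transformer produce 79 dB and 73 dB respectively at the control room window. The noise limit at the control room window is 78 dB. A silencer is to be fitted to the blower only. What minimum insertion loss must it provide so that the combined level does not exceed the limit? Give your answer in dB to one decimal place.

Fixed contribution from the other source: Σ 10^(L/10) = 10^(73/10) = 1.995e+07 (73.00 dB).
To meet 78 dB overall, the treated blower may contribute at most 10^(78/10) − 1.995e+07 = 4.314e+07, i.e. 76.35 dB.
Required insertion loss = 79 − 76.35 = 2.65 dB.

2.7 dB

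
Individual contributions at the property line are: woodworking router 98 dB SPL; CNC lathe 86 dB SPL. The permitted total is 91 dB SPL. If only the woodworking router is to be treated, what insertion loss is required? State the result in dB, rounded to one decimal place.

8.7 dB

The untreated sources together contribute 10^(86/10) = 3.981e+08, i.e. 86.00 dB SPL.
The limit corresponds to 10^(91/10) = 1.259e+09; subtracting the fixed part leaves 8.608e+08 for the woodworking router, i.e. 89.35 dB SPL.
Required insertion loss = 98 − 89.35 = 8.65 dB.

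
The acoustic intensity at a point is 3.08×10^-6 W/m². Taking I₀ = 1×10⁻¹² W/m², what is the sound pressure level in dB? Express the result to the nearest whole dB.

65 dB

L = 10·log₁₀(I/I₀) = 10·log₁₀(3.08×10^-6/10⁻¹²) = 10·log₁₀(3.08×10^6).
L = 10·(0.4886 + 6) = 64.89 dB.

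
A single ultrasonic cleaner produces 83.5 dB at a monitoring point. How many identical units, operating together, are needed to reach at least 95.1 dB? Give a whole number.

Need L₁ + 10·log₁₀ N ≥ 95.1, i.e. log₁₀ N ≥ 1.16.
N ≥ 10^(11.6/10) = 14.454, so N = 15.

15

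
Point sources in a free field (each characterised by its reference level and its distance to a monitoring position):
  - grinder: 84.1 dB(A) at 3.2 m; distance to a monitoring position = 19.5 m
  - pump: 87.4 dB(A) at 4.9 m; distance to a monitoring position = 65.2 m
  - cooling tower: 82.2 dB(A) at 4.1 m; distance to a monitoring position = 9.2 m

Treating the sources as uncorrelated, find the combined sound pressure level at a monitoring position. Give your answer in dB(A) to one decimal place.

Propagate each source to the receiver with L = L_ref − 20·log₁₀(r/r_ref), then add intensities.
grinder: 84.1 − 20·log₁₀(19.5/3.2) = 84.1 − 15.70 = 68.40 dB(A).
pump: 87.4 − 20·log₁₀(65.2/4.9) = 87.4 − 22.48 = 64.92 dB(A).
cooling tower: 82.2 − 20·log₁₀(9.2/4.1) = 82.2 − 7.02 = 75.18 dB(A).
Σ 10^(L/10) = 4.299e+07 → L_total = 10·log₁₀(4.299e+07) = 76.33 dB(A).

76.3 dB(A)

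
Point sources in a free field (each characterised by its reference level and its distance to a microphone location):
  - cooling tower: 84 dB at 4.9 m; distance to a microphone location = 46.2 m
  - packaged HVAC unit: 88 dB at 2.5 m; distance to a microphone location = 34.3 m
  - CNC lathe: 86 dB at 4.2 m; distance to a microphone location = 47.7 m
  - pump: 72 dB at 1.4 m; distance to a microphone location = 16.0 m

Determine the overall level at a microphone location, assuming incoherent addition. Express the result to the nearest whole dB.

Apply inverse-square spreading to bring every level to the receiver, then sum 10^(L/10).
cooling tower: 84 − 20·log₁₀(46.2/4.9) = 84 − 19.49 = 64.51 dB.
packaged HVAC unit: 88 − 20·log₁₀(34.3/2.5) = 88 − 22.75 = 65.25 dB.
CNC lathe: 86 − 20·log₁₀(47.7/4.2) = 86 − 21.11 = 64.89 dB.
pump: 72 − 20·log₁₀(16.0/1.4) = 72 − 21.16 = 50.84 dB.
Σ 10^(L/10) = 9.385e+06 → L_total = 10·log₁₀(9.385e+06) = 69.72 dB.

70 dB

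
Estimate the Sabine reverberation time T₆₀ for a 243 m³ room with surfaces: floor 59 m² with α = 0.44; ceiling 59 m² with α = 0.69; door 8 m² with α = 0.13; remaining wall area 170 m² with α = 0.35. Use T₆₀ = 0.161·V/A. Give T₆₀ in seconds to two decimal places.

Summing Sᵢαᵢ: 59·0.44 + 59·0.69 + 8·0.13 + 170·0.35 = 127.21 m².
T₆₀ = 0.161 × 243 / 127.21 = 0.308 s.

0.31 s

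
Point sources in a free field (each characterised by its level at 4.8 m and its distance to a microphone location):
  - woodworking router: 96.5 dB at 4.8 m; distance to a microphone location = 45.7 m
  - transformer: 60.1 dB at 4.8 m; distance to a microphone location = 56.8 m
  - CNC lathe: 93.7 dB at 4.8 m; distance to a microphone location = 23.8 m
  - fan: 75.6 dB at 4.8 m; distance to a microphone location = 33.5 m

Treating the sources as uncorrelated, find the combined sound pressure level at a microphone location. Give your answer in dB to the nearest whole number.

82 dB

Apply inverse-square spreading to bring every level to the receiver, then sum 10^(L/10).
woodworking router: 96.5 − 20·log₁₀(45.7/4.8) = 96.5 − 19.57 = 76.93 dB.
transformer: 60.1 − 20·log₁₀(56.8/4.8) = 60.1 − 21.46 = 38.64 dB.
CNC lathe: 93.7 − 20·log₁₀(23.8/4.8) = 93.7 − 13.91 = 79.79 dB.
fan: 75.6 − 20·log₁₀(33.5/4.8) = 75.6 − 16.88 = 58.72 dB.
Σ 10^(L/10) = 1.454e+08 → L_total = 10·log₁₀(1.454e+08) = 81.63 dB.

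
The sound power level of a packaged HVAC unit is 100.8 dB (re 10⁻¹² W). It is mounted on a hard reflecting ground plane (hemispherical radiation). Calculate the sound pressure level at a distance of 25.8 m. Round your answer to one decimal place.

64.6 dB

L_p = L_w − 10·log₁₀(2π·r²) with r = 25.8 m.
2π·r² = 4182 m², 10·log₁₀ of that is 36.214 dB.
L_p = 100.8 − 36.214 = 64.59 dB.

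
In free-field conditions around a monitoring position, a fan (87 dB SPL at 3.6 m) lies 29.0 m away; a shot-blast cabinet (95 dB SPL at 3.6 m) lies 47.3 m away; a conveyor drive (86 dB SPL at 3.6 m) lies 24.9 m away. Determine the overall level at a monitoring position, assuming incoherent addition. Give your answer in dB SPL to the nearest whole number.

75 dB SPL

Propagate each source to the receiver with L = L_ref − 20·log₁₀(r/r_ref), then add intensities.
fan: 87 − 20·log₁₀(29.0/3.6) = 87 − 18.12 = 68.88 dB SPL.
shot-blast cabinet: 95 − 20·log₁₀(47.3/3.6) = 95 − 22.37 = 72.63 dB SPL.
conveyor drive: 86 − 20·log₁₀(24.9/3.6) = 86 − 16.80 = 69.20 dB SPL.
Σ 10^(L/10) = 3.436e+07 → L_total = 10·log₁₀(3.436e+07) = 75.36 dB SPL.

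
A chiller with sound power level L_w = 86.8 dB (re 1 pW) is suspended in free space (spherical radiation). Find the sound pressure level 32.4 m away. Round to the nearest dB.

46 dB

The power spreads over a sphere of area 4π·r², so L_p = L_w − 10·log₁₀(4π·r²).
4π·r² = 1.319e+04 m², 10·log₁₀ of that is 41.203 dB.
L_p = 86.8 − 41.203 = 45.60 dB.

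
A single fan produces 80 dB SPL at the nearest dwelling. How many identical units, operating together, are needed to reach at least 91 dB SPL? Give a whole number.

13

N identical sources give L₁ + 10·log₁₀ N, so require 10·log₁₀ N ≥ 91 − 80 = 11.0 dB.
N ≥ 10^(11.0/10) = 12.589, so N = 13.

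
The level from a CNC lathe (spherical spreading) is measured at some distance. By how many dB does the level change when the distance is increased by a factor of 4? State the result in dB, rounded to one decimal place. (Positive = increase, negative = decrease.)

With spherical spreading the level changes by −20·log₁₀(r₂/r₁).
ΔL = −20·log₁₀(4) = -12.04 dB.

-12.0 dB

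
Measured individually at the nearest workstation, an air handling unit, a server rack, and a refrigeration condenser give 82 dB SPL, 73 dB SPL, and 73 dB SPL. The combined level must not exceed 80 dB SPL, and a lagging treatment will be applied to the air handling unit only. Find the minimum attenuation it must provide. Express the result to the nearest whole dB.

Everything except the air handling unit sums to 10^(73/10) + 10^(73/10) = 3.991e+07 in linear terms, 76.01 dB SPL.
To meet 80 dB SPL overall, the treated air handling unit may contribute at most 10^(80/10) − 3.991e+07 = 6.009e+07, i.e. 77.79 dB SPL.
So the air handling unit must be reduced from 82 to 77.79 dB SPL: IL = 4.21 dB.

4 dB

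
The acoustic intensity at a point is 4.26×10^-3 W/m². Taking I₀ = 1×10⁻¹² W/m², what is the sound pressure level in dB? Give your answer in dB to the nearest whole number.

96 dB

I/I₀ = 4.26×10^-3/10⁻¹² = 4.26×10^9, and L = 10·log₁₀(I/I₀).
L = 10·(0.6294 + 9) = 96.29 dB.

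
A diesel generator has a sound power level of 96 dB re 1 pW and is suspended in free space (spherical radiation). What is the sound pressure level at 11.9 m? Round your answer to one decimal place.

Free-field spherical radiation: L_p = L_w − 10·log₁₀(4π·r²), r = 11.9 m.
4π·r² = 1780 m², 10·log₁₀ of that is 32.503 dB.
L_p = 96 − 32.503 = 63.50 dB.

63.5 dB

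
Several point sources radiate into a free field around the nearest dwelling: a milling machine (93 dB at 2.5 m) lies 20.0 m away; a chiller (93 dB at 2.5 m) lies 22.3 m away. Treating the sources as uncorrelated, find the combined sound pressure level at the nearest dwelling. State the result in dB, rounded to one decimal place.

Apply inverse-square spreading to bring every level to the receiver, then sum 10^(L/10).
milling machine: 93 − 20·log₁₀(20.0/2.5) = 93 − 18.06 = 74.94 dB.
chiller: 93 − 20·log₁₀(22.3/2.5) = 93 − 19.01 = 73.99 dB.
Σ 10^(L/10) = 5.625e+07 → L_total = 10·log₁₀(5.625e+07) = 77.50 dB.

77.5 dB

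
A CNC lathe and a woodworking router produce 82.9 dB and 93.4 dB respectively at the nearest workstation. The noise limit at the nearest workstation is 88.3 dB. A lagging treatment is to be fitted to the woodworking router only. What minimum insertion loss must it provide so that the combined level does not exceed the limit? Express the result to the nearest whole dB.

Everything except the woodworking router sums to 10^(82.9/10) = 1.950e+08 in linear terms, 82.90 dB.
The limit corresponds to 10^(88.3/10) = 6.761e+08; subtracting the fixed part leaves 4.811e+08 for the woodworking router, i.e. 86.82 dB.
So the woodworking router must be reduced from 93.4 to 86.82 dB: IL = 6.58 dB.

7 dB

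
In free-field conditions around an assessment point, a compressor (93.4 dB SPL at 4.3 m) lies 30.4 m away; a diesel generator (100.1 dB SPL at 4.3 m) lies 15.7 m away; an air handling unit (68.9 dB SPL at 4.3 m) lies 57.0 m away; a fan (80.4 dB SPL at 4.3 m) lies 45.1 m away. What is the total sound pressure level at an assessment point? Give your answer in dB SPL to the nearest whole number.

First find each source's level at the receiver (point-source: −20·log₁₀(r/r_ref)), then combine on an intensity basis.
compressor: 93.4 − 20·log₁₀(30.4/4.3) = 93.4 − 16.99 = 76.41 dB SPL.
diesel generator: 100.1 − 20·log₁₀(15.7/4.3) = 100.1 − 11.25 = 88.85 dB SPL.
air handling unit: 68.9 − 20·log₁₀(57.0/4.3) = 68.9 − 22.45 = 46.45 dB SPL.
fan: 80.4 − 20·log₁₀(45.1/4.3) = 80.4 − 20.41 = 59.99 dB SPL.
Σ 10^(L/10) = 8.124e+08 → L_total = 10·log₁₀(8.124e+08) = 89.10 dB SPL.

89 dB SPL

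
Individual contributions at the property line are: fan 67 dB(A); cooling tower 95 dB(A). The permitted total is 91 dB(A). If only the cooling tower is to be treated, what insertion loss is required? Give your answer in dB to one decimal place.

4.0 dB

Everything except the cooling tower sums to 10^(67/10) = 5.012e+06 in linear terms, 67.00 dB(A).
To meet 91 dB(A) overall, the treated cooling tower may contribute at most 10^(91/10) − 5.012e+06 = 1.254e+09, i.e. 90.98 dB(A).
So the cooling tower must be reduced from 95 to 90.98 dB(A): IL = 4.02 dB.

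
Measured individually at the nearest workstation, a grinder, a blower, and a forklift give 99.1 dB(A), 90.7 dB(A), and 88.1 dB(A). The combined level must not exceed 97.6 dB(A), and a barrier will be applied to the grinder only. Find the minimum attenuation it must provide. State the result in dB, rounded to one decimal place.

3.2 dB

The untreated sources together contribute 10^(90.7/10) + 10^(88.1/10) = 1.821e+09, i.e. 92.60 dB(A).
To meet 97.6 dB(A) overall, the treated grinder may contribute at most 10^(97.6/10) − 1.821e+09 = 3.934e+09, i.e. 95.95 dB(A).
So the grinder must be reduced from 99.1 to 95.95 dB(A): IL = 3.15 dB.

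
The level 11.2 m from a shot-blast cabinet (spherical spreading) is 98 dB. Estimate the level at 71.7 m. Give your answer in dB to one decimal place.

For a point source, L₂ = L₁ − 20·log₁₀(r₂/r₁).
L₂ = 98 − 20·log₁₀(71.7/11.2) = 98 − 16.126 = 81.87 dB.

81.9 dB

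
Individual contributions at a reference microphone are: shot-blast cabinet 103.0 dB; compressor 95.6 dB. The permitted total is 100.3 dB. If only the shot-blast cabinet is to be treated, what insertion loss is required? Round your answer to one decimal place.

The untreated sources together contribute 10^(95.6/10) = 3.631e+09, i.e. 95.60 dB.
The limit corresponds to 10^(100.3/10) = 1.072e+10; subtracting the fixed part leaves 7.084e+09 for the shot-blast cabinet, i.e. 98.50 dB.
So the shot-blast cabinet must be reduced from 103.0 to 98.50 dB: IL = 4.50 dB.

4.5 dB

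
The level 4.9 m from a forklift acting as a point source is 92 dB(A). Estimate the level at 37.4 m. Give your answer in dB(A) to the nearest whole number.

For a point source, L₂ = L₁ − 20·log₁₀(r₂/r₁).
L₂ = 92 − 20·log₁₀(37.4/4.9) = 92 − 17.654 = 74.35 dB(A).

74 dB(A)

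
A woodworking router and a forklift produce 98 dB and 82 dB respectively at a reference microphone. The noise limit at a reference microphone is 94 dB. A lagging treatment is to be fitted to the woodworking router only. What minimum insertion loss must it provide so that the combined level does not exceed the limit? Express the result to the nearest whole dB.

4 dB

Fixed contribution from the other source: Σ 10^(L/10) = 10^(82/10) = 1.585e+08 (82.00 dB).
To meet 94 dB overall, the treated woodworking router may contribute at most 10^(94/10) − 1.585e+08 = 2.353e+09, i.e. 93.72 dB.
So the woodworking router must be reduced from 98 to 93.72 dB: IL = 4.28 dB.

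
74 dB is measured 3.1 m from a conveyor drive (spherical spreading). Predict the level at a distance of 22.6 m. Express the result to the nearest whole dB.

57 dB

Spherical spreading from a point source gives a 20·log₁₀(r₂/r₁) drop.
L₂ = 74 − 20·log₁₀(22.6/3.1) = 74 − 17.255 = 56.75 dB.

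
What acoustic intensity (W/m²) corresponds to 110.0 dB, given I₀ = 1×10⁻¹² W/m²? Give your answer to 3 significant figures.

I = I₀·10^(L/10) = 10⁻¹² × 10^(110.0/10) = 10^(-1.000).

0.100 W/m²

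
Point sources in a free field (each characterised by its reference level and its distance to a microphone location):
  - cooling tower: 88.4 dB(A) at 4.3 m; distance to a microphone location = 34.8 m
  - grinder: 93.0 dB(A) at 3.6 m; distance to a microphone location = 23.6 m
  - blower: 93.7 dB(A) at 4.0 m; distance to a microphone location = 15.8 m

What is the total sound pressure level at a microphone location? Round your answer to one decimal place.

83.2 dB(A)

First find each source's level at the receiver (point-source: −20·log₁₀(r/r_ref)), then combine on an intensity basis.
cooling tower: 88.4 − 20·log₁₀(34.8/4.3) = 88.4 − 18.16 = 70.24 dB(A).
grinder: 93.0 − 20·log₁₀(23.6/3.6) = 93.0 − 16.33 = 76.67 dB(A).
blower: 93.7 − 20·log₁₀(15.8/4.0) = 93.7 − 11.93 = 81.77 dB(A).
Σ 10^(L/10) = 2.072e+08 → L_total = 10·log₁₀(2.072e+08) = 83.16 dB(A).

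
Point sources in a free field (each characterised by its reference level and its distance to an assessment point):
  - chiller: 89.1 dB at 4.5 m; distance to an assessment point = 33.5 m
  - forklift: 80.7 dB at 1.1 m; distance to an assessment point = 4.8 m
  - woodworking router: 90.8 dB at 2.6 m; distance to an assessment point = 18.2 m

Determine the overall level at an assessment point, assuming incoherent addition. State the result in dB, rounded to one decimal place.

76.6 dB

Apply inverse-square spreading to bring every level to the receiver, then sum 10^(L/10).
chiller: 89.1 − 20·log₁₀(33.5/4.5) = 89.1 − 17.44 = 71.66 dB.
forklift: 80.7 − 20·log₁₀(4.8/1.1) = 80.7 − 12.80 = 67.90 dB.
woodworking router: 90.8 − 20·log₁₀(18.2/2.6) = 90.8 − 16.90 = 73.90 dB.
Σ 10^(L/10) = 4.537e+07 → L_total = 10·log₁₀(4.537e+07) = 76.57 dB.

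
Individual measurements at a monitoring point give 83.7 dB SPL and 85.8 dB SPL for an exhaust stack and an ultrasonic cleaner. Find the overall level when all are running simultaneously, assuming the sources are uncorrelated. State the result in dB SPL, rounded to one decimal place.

87.9 dB SPL

Incoherent sources combine by intensity addition: L_total = 10·log₁₀(Σ 10^(L_i/10)).
Σ 10^(L/10) = 10^(83.7/10) + 10^(85.8/10) = 6.146e+08.
L_total = 10·log₁₀(6.146e+08) = 87.89 dB SPL.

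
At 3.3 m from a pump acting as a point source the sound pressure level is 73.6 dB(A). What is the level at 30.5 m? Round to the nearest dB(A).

54 dB(A)

Spherical spreading from a point source gives a 20·log₁₀(r₂/r₁) drop.
L₂ = 73.6 − 20·log₁₀(30.5/3.3) = 73.6 − 19.316 = 54.28 dB(A).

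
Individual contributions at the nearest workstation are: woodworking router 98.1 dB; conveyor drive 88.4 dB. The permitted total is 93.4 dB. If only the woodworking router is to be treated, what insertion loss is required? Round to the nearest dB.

6 dB

Everything except the woodworking router sums to 10^(88.4/10) = 6.918e+08 in linear terms, 88.40 dB.
To meet 93.4 dB overall, the treated woodworking router may contribute at most 10^(93.4/10) − 6.918e+08 = 1.496e+09, i.e. 91.75 dB.
Required insertion loss = 98.1 − 91.75 = 6.35 dB.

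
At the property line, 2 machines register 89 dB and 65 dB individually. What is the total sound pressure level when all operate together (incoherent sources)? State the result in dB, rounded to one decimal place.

For uncorrelated sources the intensities add, so convert each level to linear form, sum, and take 10·log₁₀ of the total.
Σ 10^(L/10) = 10^(89/10) + 10^(65/10) = 7.975e+08.
L_total = 10·log₁₀(7.975e+08) = 89.02 dB.

89.0 dB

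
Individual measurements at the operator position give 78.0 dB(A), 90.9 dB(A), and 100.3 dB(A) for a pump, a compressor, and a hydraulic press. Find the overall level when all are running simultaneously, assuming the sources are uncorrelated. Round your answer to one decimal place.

For uncorrelated sources the intensities add, so convert each level to linear form, sum, and take 10·log₁₀ of the total.
Σ 10^(L/10) = 10^(78.0/10) + 10^(90.9/10) + 10^(100.3/10) = 1.201e+10.
L_total = 10·log₁₀(1.201e+10) = 100.79 dB(A).

100.8 dB(A)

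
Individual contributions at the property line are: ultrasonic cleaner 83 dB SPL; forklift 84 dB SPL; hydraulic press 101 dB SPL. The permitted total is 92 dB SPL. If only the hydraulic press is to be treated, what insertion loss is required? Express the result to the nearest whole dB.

10 dB

Everything except the hydraulic press sums to 10^(83/10) + 10^(84/10) = 4.507e+08 in linear terms, 86.54 dB SPL.
The limit corresponds to 10^(92/10) = 1.585e+09; subtracting the fixed part leaves 1.134e+09 for the hydraulic press, i.e. 90.55 dB SPL.
So the hydraulic press must be reduced from 101 to 90.55 dB SPL: IL = 10.45 dB.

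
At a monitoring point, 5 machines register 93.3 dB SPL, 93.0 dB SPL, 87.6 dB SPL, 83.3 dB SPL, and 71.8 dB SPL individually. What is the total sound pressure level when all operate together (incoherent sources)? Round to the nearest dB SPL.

97 dB SPL

For uncorrelated sources the intensities add, so convert each level to linear form, sum, and take 10·log₁₀ of the total.
Σ 10^(L/10) = 10^(93.3/10) + 10^(93.0/10) + 10^(87.6/10) + 10^(83.3/10) + 10^(71.8/10) = 4.938e+09.
L_total = 10·log₁₀(4.938e+09) = 96.94 dB SPL.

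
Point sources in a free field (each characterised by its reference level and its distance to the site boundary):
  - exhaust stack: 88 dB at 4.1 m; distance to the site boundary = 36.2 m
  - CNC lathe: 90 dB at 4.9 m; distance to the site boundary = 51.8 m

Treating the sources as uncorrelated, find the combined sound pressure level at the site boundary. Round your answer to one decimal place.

72.3 dB

Propagate each source to the receiver with L = L_ref − 20·log₁₀(r/r_ref), then add intensities.
exhaust stack: 88 − 20·log₁₀(36.2/4.1) = 88 − 18.92 = 69.08 dB.
CNC lathe: 90 − 20·log₁₀(51.8/4.9) = 90 − 20.48 = 69.52 dB.
Σ 10^(L/10) = 1.704e+07 → L_total = 10·log₁₀(1.704e+07) = 72.32 dB.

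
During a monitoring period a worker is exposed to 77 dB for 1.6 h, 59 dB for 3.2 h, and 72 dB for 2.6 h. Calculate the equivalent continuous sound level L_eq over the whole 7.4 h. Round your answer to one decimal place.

Weight each interval's intensity by its duration and average over T = 7.4 h:
Σ tᵢ·10^(Lᵢ/10) = 1.6·10^(77/10) + 3.2·10^(59/10) + 2.6·10^(72/10) = 1.239e+08.
L_eq = 10·log₁₀(1.239e+08/7.4) = 72.24 dB.

72.2 dB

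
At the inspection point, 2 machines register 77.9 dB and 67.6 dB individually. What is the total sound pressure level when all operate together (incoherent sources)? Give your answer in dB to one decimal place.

Incoherent sources combine by intensity addition: L_total = 10·log₁₀(Σ 10^(L_i/10)).
Σ 10^(L/10) = 10^(77.9/10) + 10^(67.6/10) = 6.741e+07.
L_total = 10·log₁₀(6.741e+07) = 78.29 dB.

78.3 dB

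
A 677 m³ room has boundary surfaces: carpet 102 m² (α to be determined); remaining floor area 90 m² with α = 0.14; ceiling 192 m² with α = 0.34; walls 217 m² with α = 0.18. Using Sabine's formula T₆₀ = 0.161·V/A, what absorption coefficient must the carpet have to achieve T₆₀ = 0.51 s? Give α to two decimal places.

0.95

From T₆₀ = 0.161·V/A, the target T₆₀ = 0.51 s needs A = 0.161·677/0.51 = 213.72 m².
Absorption from the other surfaces = 90·0.14 + 192·0.34 + 217·0.18 = 116.94 m², so the carpet must supply 96.78 m² over 102 m².
α = 96.78/102 = 0.949.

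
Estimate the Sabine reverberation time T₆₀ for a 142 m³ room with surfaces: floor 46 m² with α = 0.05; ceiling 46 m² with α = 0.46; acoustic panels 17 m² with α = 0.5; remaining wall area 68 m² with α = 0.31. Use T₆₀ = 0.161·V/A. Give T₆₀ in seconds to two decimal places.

0.43 s

Total absorption A = 46·0.05 + 46·0.46 + 17·0.5 + 68·0.31 = 53.04 m² sabins.
T₆₀ = 0.161·V/A = 0.161·142/53.04 = 0.431 s.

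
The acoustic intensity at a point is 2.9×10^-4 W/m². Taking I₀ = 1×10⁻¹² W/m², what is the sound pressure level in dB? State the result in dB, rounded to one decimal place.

L = 10·log₁₀(I/I₀) = 10·log₁₀(2.9×10^-4/10⁻¹²) = 10·log₁₀(2.9×10^8).
L = 10·(0.4624 + 8) = 84.62 dB.

84.6 dB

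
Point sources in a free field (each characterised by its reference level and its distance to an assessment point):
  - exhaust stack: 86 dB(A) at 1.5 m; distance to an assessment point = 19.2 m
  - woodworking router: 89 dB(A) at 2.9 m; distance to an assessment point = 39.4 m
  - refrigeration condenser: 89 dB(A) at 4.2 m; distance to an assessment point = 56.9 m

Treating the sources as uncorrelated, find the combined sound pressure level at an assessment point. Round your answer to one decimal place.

70.4 dB(A)

Propagate each source to the receiver with L = L_ref − 20·log₁₀(r/r_ref), then add intensities.
exhaust stack: 86 − 20·log₁₀(19.2/1.5) = 86 − 22.14 = 63.86 dB(A).
woodworking router: 89 − 20·log₁₀(39.4/2.9) = 89 − 22.66 = 66.34 dB(A).
refrigeration condenser: 89 − 20·log₁₀(56.9/4.2) = 89 − 22.64 = 66.36 dB(A).
Σ 10^(L/10) = 1.106e+07 → L_total = 10·log₁₀(1.106e+07) = 70.44 dB(A).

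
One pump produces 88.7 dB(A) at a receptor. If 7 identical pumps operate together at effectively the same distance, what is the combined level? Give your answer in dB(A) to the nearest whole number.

L_total = L₁ + 10·log₁₀ N for N identical incoherent sources.
L_total = 88.7 + 10·log₁₀(7) = 88.7 + 8.451 = 97.15 dB(A).

97 dB(A)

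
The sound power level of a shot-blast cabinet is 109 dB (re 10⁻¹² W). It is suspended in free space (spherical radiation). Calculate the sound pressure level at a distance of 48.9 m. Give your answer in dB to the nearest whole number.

64 dB

L_p = L_w − 10·log₁₀(4π·r²) with r = 48.9 m.
4π·r² = 3.005e+04 m², 10·log₁₀ of that is 44.778 dB.
L_p = 109 − 44.778 = 64.22 dB.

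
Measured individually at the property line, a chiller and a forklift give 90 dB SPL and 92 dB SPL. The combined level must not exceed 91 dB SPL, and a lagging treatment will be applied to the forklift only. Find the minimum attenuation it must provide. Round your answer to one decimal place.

7.9 dB

Fixed contribution from the other source: Σ 10^(L/10) = 10^(90/10) = 1.000e+09 (90.00 dB SPL).
The limit corresponds to 10^(91/10) = 1.259e+09; subtracting the fixed part leaves 2.589e+08 for the forklift, i.e. 84.13 dB SPL.
So the forklift must be reduced from 92 to 84.13 dB SPL: IL = 7.87 dB.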